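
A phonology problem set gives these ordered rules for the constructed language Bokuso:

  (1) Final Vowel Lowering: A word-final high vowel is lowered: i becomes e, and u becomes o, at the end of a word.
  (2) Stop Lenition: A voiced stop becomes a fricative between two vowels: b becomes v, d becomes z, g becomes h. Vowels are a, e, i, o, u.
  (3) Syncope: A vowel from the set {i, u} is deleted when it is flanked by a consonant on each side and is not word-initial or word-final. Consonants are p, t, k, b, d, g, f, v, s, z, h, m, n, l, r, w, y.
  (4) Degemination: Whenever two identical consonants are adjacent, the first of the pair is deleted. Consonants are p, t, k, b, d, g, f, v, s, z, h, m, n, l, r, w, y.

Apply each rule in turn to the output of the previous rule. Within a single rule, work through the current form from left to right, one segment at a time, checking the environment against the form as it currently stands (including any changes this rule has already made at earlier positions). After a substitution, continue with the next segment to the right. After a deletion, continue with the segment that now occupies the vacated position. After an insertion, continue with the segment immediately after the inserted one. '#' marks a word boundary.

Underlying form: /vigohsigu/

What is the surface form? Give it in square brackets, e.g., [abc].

(1) Final Vowel Lowering: [vigohsigu] → [vigohsigo]
(2) Stop Lenition: [vigohsigo] → [vihohsiho]
(3) Syncope: [vihohsiho] → [vhohsho]
(4) Degemination: no change — [vhohsho]

[vhohsho]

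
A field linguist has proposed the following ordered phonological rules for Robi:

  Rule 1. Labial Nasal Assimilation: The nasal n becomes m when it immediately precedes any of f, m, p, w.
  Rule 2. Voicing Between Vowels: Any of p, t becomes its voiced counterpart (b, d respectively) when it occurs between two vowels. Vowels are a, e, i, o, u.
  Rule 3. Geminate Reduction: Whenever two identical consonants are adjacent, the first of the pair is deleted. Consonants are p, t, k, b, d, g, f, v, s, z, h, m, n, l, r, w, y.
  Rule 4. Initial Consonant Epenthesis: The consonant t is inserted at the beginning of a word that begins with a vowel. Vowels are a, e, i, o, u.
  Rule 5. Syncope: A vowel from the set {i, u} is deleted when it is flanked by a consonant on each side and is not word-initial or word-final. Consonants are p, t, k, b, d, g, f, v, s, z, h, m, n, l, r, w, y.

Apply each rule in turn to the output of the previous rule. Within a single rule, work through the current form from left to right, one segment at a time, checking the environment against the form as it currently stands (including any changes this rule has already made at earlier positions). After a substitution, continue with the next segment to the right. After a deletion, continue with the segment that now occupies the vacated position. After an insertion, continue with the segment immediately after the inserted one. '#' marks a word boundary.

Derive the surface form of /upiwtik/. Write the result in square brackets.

Rule 1 Labial Nasal Assimilation: no change — [upiwtik]
Rule 2 Voicing Between Vowels: [upiwtik] → [ubiwtik]
Rule 3 Geminate Reduction: no change — [ubiwtik]
Rule 4 Initial Consonant Epenthesis: [ubiwtik] → [tubiwtik]
Rule 5 Syncope: [tubiwtik] → [tbwtk]

[tbwtk]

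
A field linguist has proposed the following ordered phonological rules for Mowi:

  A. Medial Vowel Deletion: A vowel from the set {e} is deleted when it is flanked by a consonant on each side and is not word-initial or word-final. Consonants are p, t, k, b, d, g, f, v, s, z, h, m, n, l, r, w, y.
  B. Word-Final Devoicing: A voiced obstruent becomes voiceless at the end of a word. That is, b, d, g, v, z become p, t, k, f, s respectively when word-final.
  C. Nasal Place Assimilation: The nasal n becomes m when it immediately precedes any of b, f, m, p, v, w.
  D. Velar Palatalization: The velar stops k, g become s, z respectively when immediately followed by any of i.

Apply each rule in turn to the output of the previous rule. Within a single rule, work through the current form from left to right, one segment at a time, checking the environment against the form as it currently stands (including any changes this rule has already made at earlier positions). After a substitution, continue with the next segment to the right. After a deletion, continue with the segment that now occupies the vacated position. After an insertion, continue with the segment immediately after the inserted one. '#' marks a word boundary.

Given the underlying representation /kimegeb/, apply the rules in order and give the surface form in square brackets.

[simgp]

A Medial Vowel Deletion: [kimegeb] → [kimgb]
B Word-Final Devoicing: [kimgb] → [kimgp]
C Nasal Place Assimilation: no change — [kimgp]
D Velar Palatalization: [kimgp] → [simgp]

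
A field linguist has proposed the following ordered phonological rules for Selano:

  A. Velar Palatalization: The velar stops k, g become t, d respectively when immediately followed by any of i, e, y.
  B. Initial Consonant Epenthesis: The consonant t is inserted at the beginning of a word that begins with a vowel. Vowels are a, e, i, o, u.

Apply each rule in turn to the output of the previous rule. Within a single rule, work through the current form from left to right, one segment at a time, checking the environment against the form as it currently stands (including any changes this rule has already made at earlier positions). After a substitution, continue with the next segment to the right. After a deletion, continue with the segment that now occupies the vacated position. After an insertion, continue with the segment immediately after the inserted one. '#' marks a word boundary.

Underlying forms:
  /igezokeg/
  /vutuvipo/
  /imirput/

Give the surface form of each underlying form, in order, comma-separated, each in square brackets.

[tidezoteg], [vutuvipo], [timirput]

/igezokeg/:
  A Velar Palatalization: [igezokeg] → [idezoteg]
  B Initial Consonant Epenthesis: [idezoteg] → [tidezoteg]
/vutuvipo/:
  A Velar Palatalization: no change — [vutuvipo]
  B Initial Consonant Epenthesis: no change — [vutuvipo]
/imirput/:
  A Velar Palatalization: no change — [imirput]
  B Initial Consonant Epenthesis: [imirput] → [timirput]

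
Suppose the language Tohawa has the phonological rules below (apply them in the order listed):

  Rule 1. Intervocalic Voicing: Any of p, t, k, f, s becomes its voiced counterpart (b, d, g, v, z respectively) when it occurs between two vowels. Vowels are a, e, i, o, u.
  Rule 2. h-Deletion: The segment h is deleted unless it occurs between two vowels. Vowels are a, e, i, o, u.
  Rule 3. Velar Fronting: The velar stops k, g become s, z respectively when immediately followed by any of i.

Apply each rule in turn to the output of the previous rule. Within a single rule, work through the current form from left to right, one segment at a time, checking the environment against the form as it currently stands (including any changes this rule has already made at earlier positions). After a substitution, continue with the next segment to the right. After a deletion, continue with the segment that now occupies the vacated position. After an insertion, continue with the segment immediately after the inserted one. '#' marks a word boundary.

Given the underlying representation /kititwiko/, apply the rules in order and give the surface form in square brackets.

[siditwigo]

Rule 1 Intervocalic Voicing: [kititwiko] → [kiditwigo]
Rule 2 h-Deletion: no change — [kiditwigo]
Rule 3 Velar Fronting: [kiditwigo] → [siditwigo]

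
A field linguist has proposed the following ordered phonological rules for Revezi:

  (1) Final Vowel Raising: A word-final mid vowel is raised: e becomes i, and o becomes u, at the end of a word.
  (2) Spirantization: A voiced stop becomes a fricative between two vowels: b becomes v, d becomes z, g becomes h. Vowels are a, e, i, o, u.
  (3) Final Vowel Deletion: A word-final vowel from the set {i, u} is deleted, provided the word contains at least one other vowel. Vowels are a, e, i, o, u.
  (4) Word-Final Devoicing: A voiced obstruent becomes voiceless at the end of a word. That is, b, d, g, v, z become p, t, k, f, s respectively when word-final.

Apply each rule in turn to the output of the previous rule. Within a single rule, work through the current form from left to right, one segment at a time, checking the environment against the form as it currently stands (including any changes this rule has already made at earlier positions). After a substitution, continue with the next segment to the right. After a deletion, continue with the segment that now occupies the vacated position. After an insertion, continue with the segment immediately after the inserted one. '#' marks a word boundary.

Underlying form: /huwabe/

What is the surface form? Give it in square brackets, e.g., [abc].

[huwaf]

(1) Final Vowel Raising: [huwabe] → [huwabi]
(2) Spirantization: [huwabi] → [huwavi]
(3) Final Vowel Deletion: [huwavi] → [huwav]
(4) Word-Final Devoicing: [huwav] → [huwaf]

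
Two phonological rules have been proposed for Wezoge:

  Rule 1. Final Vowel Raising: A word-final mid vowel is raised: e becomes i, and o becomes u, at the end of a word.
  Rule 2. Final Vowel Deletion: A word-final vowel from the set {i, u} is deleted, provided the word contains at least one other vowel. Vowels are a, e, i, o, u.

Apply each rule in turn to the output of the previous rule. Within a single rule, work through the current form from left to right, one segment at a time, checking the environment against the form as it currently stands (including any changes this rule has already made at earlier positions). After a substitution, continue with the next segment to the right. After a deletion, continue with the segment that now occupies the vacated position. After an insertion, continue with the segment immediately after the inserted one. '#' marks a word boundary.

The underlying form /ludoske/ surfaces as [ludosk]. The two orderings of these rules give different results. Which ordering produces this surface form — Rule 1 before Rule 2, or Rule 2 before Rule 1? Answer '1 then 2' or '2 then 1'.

1 then 2

Order 1 then 2:
  1 Final Vowel Raising: [ludoske] → [ludoski]
  2 Final Vowel Deletion: [ludoski] → [ludosk]
  result: [ludosk]
Order 2 then 1:
  2 Final Vowel Deletion: no change — [ludoske]
  1 Final Vowel Raising: [ludoske] → [ludoski]
  result: [ludoski]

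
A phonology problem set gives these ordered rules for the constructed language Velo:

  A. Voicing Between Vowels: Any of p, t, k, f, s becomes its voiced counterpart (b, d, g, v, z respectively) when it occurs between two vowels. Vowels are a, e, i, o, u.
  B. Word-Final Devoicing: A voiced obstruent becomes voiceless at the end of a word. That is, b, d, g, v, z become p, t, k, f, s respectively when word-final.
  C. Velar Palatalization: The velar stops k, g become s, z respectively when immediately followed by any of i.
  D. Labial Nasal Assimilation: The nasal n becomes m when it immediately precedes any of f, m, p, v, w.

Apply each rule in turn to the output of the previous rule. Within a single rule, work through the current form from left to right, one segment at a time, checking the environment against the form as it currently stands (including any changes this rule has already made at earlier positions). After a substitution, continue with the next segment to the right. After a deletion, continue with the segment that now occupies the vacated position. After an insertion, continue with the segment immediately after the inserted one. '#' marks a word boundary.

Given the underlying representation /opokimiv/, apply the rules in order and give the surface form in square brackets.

[obozimif]

A Voicing Between Vowels: [opokimiv] → [obogimiv]
B Word-Final Devoicing: [obogimiv] → [obogimif]
C Velar Palatalization: [obogimif] → [obozimif]
D Labial Nasal Assimilation: no change — [obozimif]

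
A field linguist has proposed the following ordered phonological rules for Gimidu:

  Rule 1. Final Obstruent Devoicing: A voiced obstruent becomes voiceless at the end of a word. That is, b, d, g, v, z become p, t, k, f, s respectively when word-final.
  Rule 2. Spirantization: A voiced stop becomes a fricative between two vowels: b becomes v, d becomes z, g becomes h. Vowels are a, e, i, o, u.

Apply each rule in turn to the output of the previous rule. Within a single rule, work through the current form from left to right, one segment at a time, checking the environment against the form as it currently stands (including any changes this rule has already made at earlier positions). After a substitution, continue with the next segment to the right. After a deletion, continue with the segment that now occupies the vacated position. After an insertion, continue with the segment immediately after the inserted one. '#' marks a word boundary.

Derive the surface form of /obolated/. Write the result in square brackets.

[ovolatet]

Rule 1 Final Obstruent Devoicing: [obolated] → [obolatet]
Rule 2 Spirantization: [obolatet] → [ovolatet]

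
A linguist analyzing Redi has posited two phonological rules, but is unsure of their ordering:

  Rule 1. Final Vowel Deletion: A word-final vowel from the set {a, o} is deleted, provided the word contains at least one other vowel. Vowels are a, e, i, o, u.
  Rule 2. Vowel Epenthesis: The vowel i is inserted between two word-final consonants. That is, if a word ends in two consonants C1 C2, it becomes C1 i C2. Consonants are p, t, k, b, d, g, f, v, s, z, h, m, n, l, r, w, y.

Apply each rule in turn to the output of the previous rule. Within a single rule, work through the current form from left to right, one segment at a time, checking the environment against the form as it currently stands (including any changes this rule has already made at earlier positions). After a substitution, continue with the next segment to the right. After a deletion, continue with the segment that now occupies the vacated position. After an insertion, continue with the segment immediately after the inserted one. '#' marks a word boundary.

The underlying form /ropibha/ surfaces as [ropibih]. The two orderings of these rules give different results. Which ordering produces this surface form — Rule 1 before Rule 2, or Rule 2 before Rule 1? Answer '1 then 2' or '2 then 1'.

Order 1 then 2:
  1 Final Vowel Deletion: [ropibha] → [ropibh]
  2 Vowel Epenthesis: [ropibh] → [ropibih]
  result: [ropibih]
Order 2 then 1:
  2 Vowel Epenthesis: no change — [ropibha]
  1 Final Vowel Deletion: [ropibha] → [ropibh]
  result: [ropibh]

1 then 2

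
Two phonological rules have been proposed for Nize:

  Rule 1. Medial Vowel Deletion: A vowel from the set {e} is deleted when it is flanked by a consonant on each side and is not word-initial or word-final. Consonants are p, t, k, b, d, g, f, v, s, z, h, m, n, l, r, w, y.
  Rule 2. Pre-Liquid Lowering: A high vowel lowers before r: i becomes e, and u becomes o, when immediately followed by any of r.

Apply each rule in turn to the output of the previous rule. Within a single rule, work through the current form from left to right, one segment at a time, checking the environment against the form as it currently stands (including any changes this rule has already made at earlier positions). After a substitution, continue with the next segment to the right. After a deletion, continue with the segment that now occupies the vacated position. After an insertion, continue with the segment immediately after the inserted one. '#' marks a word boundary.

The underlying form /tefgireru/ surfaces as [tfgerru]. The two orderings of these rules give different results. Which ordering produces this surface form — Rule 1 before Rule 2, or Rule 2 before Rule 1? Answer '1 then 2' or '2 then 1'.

1 then 2

Order 1 then 2:
  1 Medial Vowel Deletion: [tefgireru] → [tfgirru]
  2 Pre-Liquid Lowering: [tfgirru] → [tfgerru]
  result: [tfgerru]
Order 2 then 1:
  2 Pre-Liquid Lowering: [tefgireru] → [tefgereru]
  1 Medial Vowel Deletion: [tefgereru] → [tfgrru]
  result: [tfgrru]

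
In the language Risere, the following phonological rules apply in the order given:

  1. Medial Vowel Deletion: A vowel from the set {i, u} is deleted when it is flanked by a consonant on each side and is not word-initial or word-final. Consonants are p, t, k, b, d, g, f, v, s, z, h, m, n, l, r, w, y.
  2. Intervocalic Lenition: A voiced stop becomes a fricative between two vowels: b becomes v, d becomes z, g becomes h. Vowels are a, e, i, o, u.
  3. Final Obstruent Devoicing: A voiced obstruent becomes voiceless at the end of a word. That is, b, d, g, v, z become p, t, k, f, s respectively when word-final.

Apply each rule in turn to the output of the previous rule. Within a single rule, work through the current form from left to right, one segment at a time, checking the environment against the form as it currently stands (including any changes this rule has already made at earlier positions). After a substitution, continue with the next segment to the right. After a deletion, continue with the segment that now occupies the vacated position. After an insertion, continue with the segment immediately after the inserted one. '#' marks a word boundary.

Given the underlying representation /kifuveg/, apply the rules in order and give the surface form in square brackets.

1 Medial Vowel Deletion: [kifuveg] → [kfveg]
2 Intervocalic Lenition: no change — [kfveg]
3 Final Obstruent Devoicing: [kfveg] → [kfvek]

[kfvek]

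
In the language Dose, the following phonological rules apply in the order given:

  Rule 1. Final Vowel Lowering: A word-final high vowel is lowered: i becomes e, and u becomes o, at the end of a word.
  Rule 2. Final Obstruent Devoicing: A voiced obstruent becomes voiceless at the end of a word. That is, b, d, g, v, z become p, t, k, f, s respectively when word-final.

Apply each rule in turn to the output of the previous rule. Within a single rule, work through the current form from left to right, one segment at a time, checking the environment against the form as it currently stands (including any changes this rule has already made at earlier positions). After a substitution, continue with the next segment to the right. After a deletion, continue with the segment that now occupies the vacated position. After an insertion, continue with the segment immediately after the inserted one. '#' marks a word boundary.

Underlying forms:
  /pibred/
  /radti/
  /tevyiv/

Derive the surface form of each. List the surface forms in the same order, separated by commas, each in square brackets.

/pibred/:
  Rule 1 Final Vowel Lowering: no change — [pibred]
  Rule 2 Final Obstruent Devoicing: [pibred] → [pibret]
/radti/:
  Rule 1 Final Vowel Lowering: [radti] → [radte]
  Rule 2 Final Obstruent Devoicing: no change — [radte]
/tevyiv/:
  Rule 1 Final Vowel Lowering: no change — [tevyiv]
  Rule 2 Final Obstruent Devoicing: [tevyiv] → [tevyif]

[pibret], [radte], [tevyif]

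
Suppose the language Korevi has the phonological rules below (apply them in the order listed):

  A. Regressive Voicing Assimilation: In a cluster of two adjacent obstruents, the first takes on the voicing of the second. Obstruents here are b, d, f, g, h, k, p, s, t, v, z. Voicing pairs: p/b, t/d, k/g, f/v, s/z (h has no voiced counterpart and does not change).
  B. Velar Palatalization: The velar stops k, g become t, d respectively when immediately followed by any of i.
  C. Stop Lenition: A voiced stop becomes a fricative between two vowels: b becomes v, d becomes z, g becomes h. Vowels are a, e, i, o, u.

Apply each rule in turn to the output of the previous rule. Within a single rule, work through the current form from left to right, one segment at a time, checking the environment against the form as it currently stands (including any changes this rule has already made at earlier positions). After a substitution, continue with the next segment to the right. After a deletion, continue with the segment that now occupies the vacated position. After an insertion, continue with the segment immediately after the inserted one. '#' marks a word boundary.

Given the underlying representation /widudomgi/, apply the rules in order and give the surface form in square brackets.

[wizuzomdi]

A Regressive Voicing Assimilation: no change — [widudomgi]
B Velar Palatalization: [widudomgi] → [widudomdi]
C Stop Lenition: [widudomdi] → [wizuzomdi]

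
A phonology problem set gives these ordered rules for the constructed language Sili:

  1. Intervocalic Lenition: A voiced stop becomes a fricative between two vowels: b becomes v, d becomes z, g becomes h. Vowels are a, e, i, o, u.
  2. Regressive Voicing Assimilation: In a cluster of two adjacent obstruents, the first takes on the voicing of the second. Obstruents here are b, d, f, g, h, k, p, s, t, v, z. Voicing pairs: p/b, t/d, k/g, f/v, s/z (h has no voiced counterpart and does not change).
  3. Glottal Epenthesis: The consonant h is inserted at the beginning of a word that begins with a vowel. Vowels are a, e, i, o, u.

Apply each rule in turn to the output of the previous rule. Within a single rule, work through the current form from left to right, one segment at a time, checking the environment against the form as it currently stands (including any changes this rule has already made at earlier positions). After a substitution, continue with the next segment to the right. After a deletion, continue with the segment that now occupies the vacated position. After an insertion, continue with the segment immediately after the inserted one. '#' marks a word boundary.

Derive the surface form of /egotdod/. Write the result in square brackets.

1 Intervocalic Lenition: [egotdod] → [ehotdod]
2 Regressive Voicing Assimilation: [ehotdod] → [ehoddod]
3 Glottal Epenthesis: [ehoddod] → [hehoddod]

[hehoddod]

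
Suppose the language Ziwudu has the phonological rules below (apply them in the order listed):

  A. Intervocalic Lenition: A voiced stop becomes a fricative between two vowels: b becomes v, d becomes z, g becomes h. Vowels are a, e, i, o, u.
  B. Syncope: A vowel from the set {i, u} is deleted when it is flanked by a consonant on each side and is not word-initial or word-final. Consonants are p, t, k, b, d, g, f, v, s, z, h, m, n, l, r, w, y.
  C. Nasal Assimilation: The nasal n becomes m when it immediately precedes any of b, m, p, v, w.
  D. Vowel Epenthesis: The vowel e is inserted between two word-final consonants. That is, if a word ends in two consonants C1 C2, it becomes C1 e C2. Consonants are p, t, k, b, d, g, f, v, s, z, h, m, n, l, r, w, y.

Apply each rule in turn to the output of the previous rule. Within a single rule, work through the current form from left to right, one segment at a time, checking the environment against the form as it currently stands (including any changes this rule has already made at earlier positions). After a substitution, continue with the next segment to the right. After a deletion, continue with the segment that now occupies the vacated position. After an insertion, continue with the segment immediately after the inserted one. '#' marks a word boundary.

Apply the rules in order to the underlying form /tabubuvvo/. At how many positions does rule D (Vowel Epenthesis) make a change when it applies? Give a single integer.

0

A Intervocalic Lenition: [tabubuvvo] → [tavuvuvvo]
B Syncope: [tavuvuvvo] → [tavvvvo]
C Nasal Assimilation: no change — [tavvvvo]
D Vowel Epenthesis: no change — [tavvvvo]
Rule D changed 0 position(s).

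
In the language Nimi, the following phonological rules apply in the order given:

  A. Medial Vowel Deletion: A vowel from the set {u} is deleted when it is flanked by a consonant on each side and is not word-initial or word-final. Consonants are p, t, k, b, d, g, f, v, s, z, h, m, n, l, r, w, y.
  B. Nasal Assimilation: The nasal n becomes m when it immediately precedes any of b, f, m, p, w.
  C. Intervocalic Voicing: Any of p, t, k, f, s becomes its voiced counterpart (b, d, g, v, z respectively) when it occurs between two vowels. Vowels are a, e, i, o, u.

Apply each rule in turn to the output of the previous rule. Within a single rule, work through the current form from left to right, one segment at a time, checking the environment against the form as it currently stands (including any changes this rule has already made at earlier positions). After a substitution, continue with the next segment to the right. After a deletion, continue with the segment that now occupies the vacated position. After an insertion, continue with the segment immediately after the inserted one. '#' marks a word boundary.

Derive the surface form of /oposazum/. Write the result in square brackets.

A Medial Vowel Deletion: [oposazum] → [oposazm]
B Nasal Assimilation: no change — [oposazm]
C Intervocalic Voicing: [oposazm] → [obozazm]

[obozazm]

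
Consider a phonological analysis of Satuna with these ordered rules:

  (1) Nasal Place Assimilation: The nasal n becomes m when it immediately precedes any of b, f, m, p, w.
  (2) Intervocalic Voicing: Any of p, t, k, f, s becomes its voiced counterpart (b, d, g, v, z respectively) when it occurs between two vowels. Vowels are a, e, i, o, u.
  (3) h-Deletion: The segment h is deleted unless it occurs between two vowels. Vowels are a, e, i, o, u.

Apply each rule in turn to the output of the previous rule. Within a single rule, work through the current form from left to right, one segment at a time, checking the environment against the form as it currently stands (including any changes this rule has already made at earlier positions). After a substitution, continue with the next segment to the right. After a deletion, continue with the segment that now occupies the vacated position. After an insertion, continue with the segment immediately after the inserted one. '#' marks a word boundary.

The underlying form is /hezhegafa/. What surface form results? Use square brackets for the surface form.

[ezegava]

(1) Nasal Place Assimilation: no change — [hezhegafa]
(2) Intervocalic Voicing: [hezhegafa] → [hezhegava]
(3) h-Deletion: [hezhegava] → [ezegava]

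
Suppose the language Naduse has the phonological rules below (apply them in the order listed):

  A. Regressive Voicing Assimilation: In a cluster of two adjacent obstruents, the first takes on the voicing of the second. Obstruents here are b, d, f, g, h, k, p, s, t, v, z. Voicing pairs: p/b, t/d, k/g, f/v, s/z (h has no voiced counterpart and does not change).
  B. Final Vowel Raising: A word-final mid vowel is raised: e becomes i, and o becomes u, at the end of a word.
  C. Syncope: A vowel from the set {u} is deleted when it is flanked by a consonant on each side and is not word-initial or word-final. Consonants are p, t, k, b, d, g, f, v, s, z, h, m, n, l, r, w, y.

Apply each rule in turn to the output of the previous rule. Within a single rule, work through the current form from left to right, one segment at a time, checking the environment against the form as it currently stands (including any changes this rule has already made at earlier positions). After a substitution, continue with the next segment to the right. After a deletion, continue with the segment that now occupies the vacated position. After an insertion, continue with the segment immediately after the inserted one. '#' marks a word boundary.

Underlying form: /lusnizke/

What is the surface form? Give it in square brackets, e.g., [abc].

A Regressive Voicing Assimilation: [lusnizke] → [lusniske]
B Final Vowel Raising: [lusniske] → [lusniski]
C Syncope: [lusniski] → [lsniski]

[lsniski]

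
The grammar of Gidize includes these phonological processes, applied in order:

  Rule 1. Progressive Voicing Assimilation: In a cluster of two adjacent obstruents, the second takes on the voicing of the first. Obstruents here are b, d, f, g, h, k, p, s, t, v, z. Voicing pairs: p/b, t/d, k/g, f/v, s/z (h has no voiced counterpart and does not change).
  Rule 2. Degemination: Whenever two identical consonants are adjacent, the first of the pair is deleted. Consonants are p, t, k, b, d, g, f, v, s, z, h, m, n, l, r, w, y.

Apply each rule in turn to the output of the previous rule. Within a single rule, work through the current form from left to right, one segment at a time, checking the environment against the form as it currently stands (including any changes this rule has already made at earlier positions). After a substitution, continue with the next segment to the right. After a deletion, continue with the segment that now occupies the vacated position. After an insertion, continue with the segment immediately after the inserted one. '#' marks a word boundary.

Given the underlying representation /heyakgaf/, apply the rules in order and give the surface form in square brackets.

Rule 1 Progressive Voicing Assimilation: [heyakgaf] → [heyakkaf]
Rule 2 Degemination: [heyakkaf] → [heyakaf]

[heyakaf]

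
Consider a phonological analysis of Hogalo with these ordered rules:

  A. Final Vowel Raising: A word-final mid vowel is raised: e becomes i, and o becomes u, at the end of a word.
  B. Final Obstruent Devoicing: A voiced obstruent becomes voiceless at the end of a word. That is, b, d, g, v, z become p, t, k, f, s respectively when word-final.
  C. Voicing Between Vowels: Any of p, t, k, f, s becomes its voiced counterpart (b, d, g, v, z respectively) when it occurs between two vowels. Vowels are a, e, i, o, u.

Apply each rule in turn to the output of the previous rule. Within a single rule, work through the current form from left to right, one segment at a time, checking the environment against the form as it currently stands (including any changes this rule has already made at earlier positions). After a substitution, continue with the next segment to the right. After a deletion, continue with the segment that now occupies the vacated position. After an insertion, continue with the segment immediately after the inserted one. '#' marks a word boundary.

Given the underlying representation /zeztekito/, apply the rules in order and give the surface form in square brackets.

[zeztegidu]

A Final Vowel Raising: [zeztekito] → [zeztekitu]
B Final Obstruent Devoicing: no change — [zeztekitu]
C Voicing Between Vowels: [zeztekitu] → [zeztegidu]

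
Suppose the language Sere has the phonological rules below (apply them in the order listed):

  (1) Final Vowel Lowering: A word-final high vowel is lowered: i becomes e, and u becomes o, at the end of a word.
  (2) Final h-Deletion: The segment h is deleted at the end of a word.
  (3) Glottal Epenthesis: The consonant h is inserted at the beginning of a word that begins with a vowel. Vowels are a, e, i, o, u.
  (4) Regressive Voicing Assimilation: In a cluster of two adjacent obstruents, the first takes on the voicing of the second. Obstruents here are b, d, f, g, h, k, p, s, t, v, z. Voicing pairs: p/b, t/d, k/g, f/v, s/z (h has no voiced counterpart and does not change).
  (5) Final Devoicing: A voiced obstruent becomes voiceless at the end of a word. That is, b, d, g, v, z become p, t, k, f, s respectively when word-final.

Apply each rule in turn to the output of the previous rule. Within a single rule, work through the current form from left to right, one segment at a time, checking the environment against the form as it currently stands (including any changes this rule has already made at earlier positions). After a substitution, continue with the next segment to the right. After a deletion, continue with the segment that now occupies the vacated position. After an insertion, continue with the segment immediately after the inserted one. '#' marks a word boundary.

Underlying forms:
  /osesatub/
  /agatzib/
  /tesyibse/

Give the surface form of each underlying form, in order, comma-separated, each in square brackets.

/osesatub/:
  (1) Final Vowel Lowering: no change — [osesatub]
  (2) Final h-Deletion: no change — [osesatub]
  (3) Glottal Epenthesis: [osesatub] → [hosesatub]
  (4) Regressive Voicing Assimilation: no change — [hosesatub]
  (5) Final Devoicing: [hosesatub] → [hosesatup]
/agatzib/:
  (1) Final Vowel Lowering: no change — [agatzib]
  (2) Final h-Deletion: no change — [agatzib]
  (3) Glottal Epenthesis: [agatzib] → [hagatzib]
  (4) Regressive Voicing Assimilation: [hagatzib] → [hagadzib]
  (5) Final Devoicing: [hagadzib] → [hagadzip]
/tesyibse/:
  (1) Final Vowel Lowering: no change — [tesyibse]
  (2) Final h-Deletion: no change — [tesyibse]
  (3) Glottal Epenthesis: no change — [tesyibse]
  (4) Regressive Voicing Assimilation: [tesyibse] → [tesyipse]
  (5) Final Devoicing: no change — [tesyipse]

[hosesatup], [hagadzip], [tesyipse]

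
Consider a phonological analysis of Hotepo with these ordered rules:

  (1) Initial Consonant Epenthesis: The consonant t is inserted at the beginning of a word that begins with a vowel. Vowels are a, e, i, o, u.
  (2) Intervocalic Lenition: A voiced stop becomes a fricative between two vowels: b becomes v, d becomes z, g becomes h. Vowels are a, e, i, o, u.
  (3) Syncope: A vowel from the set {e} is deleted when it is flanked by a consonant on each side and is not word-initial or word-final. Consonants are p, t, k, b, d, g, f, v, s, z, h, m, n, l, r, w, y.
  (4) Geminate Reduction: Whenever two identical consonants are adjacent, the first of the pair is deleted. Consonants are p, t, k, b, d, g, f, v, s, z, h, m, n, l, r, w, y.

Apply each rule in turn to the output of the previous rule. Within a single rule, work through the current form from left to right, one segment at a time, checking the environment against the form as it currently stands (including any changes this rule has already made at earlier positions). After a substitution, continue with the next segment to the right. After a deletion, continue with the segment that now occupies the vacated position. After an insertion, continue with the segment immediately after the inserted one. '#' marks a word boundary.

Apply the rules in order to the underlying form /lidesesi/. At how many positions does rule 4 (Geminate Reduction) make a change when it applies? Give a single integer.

(1) Initial Consonant Epenthesis: no change — [lidesesi]
(2) Intervocalic Lenition: [lidesesi] → [lizesesi]
(3) Syncope: [lizesesi] → [lizssi]
(4) Geminate Reduction: [lizssi] → [lizsi]
Rule 4 changed 1 position(s).

1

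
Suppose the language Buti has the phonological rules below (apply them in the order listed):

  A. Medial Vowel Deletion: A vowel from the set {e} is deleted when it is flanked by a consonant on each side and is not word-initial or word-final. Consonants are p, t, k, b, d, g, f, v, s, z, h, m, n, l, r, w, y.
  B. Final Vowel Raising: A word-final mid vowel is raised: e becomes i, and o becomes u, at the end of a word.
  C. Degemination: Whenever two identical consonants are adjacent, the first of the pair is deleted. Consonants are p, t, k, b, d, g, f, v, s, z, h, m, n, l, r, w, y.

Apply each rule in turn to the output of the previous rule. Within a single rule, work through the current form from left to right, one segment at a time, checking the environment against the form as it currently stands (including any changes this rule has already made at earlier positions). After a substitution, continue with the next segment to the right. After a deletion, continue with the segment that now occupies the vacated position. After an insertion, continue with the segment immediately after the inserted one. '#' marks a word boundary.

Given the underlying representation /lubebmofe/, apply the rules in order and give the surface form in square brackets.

[lubmofi]

A Medial Vowel Deletion: [lubebmofe] → [lubbmofe]
B Final Vowel Raising: [lubbmofe] → [lubbmofi]
C Degemination: [lubbmofi] → [lubmofi]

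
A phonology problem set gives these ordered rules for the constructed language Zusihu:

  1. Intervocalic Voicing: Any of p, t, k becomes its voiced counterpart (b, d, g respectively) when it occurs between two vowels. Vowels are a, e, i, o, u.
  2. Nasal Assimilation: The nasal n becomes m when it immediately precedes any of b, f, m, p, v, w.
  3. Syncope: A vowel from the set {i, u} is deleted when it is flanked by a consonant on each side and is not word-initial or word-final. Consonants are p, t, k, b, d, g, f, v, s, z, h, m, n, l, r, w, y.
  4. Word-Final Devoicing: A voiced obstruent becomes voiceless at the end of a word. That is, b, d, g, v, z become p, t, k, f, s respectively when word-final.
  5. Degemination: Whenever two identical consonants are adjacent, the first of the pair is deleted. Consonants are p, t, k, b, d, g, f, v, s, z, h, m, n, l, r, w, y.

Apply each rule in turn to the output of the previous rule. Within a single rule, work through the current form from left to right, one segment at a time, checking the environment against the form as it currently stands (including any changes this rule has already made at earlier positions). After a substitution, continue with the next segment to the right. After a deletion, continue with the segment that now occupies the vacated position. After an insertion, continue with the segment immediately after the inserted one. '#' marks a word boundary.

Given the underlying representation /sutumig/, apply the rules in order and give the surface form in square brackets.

[sdmk]

1 Intervocalic Voicing: [sutumig] → [sudumig]
2 Nasal Assimilation: no change — [sudumig]
3 Syncope: [sudumig] → [sdmg]
4 Word-Final Devoicing: [sdmg] → [sdmk]
5 Degemination: no change — [sdmk]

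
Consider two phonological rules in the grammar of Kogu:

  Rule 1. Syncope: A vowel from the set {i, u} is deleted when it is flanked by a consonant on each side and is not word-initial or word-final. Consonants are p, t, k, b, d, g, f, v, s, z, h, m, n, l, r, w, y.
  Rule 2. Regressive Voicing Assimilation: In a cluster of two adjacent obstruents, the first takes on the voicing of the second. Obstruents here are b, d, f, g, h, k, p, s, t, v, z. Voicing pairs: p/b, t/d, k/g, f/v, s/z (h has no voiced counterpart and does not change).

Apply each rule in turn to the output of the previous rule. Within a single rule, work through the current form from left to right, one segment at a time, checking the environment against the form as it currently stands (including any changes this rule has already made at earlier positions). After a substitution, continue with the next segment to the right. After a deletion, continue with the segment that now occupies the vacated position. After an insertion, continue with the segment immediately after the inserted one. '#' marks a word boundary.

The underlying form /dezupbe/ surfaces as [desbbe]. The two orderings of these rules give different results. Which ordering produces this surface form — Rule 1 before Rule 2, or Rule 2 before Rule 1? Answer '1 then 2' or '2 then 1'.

Order 1 then 2:
  1 Syncope: [dezupbe] → [dezpbe]
  2 Regressive Voicing Assimilation: [dezpbe] → [desbbe]
  result: [desbbe]
Order 2 then 1:
  2 Regressive Voicing Assimilation: [dezupbe] → [dezubbe]
  1 Syncope: [dezubbe] → [dezbbe]
  result: [dezbbe]

1 then 2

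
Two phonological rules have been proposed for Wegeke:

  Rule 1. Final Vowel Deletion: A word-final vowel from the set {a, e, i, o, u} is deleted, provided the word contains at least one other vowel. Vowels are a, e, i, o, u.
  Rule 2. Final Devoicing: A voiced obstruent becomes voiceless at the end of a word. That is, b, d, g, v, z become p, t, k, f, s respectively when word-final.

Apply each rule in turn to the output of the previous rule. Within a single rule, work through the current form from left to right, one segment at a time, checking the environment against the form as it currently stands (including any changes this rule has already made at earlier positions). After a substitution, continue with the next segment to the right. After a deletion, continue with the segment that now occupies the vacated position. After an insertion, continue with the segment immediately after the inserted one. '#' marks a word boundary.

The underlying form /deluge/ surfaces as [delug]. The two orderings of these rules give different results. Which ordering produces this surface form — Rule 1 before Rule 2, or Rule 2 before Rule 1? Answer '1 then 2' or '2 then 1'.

2 then 1

Order 1 then 2:
  1 Final Vowel Deletion: [deluge] → [delug]
  2 Final Devoicing: [delug] → [deluk]
  result: [deluk]
Order 2 then 1:
  2 Final Devoicing: no change — [deluge]
  1 Final Vowel Deletion: [deluge] → [delug]
  result: [delug]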